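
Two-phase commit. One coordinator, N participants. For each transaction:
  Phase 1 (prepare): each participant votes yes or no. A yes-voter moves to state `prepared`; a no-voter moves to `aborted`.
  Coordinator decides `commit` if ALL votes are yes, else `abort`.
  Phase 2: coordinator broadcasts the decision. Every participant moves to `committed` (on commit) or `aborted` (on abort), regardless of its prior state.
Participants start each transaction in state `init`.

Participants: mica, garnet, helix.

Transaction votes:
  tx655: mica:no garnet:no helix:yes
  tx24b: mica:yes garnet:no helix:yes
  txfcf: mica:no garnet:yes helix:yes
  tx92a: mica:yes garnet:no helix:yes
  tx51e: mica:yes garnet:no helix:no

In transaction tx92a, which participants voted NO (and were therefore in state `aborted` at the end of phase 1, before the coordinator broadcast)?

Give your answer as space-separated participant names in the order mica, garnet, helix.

Answer: garnet

Derivation:
Txn tx92a phase 1: mica yes -> prepared; garnet no -> aborted; helix yes -> prepared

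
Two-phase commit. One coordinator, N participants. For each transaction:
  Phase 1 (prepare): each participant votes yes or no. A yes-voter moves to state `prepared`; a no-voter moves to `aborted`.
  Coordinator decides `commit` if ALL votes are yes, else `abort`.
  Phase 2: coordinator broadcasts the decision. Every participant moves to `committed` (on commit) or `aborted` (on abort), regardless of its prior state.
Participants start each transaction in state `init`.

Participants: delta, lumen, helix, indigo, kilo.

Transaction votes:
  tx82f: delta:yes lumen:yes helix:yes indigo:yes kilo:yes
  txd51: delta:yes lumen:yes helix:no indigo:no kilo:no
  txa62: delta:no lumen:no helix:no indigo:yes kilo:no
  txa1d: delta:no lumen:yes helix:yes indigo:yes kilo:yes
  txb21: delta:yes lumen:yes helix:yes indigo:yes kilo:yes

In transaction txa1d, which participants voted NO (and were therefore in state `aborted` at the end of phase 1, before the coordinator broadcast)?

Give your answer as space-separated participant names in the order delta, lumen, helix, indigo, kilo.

Answer: delta

Derivation:
Txn txa1d phase 1: delta no -> aborted; lumen yes -> prepared; helix yes -> prepared; indigo yes -> prepared; kilo yes -> prepared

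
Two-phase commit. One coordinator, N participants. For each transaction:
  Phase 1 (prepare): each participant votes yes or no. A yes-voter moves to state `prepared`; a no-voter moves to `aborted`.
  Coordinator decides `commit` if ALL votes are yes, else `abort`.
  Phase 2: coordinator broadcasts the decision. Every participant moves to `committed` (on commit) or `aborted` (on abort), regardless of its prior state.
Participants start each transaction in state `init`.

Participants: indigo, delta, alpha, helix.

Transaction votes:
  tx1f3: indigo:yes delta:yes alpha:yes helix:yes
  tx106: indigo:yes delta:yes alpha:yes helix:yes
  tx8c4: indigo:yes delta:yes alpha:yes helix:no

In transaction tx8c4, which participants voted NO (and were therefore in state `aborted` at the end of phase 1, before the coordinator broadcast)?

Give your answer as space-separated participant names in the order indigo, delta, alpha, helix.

Txn tx8c4 phase 1: indigo yes -> prepared; delta yes -> prepared; alpha yes -> prepared; helix no -> aborted

Answer: helix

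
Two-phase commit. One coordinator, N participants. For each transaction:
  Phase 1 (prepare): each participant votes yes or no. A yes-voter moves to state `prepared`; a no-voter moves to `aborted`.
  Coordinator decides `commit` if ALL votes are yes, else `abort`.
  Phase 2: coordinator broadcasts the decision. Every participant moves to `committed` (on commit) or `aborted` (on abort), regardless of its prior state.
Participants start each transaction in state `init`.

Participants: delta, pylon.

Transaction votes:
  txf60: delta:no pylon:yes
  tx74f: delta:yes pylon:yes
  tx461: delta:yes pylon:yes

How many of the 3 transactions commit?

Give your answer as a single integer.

txf60: no from delta -> abort (commits=0)
tx74f: all yes -> commit (commits=1)
tx461: all yes -> commit (commits=2)

Answer: 2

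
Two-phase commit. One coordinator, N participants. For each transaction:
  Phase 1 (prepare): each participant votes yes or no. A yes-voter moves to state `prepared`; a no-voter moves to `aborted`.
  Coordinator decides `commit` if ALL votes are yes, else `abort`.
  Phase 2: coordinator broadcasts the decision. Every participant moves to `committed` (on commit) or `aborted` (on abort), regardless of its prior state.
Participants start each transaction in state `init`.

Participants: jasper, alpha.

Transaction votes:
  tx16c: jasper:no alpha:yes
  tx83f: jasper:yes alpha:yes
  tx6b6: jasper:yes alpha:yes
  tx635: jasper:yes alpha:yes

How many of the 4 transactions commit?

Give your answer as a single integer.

tx16c: no from jasper -> abort (commits=0)
tx83f: all yes -> commit (commits=1)
tx6b6: all yes -> commit (commits=2)
tx635: all yes -> commit (commits=3)

Answer: 3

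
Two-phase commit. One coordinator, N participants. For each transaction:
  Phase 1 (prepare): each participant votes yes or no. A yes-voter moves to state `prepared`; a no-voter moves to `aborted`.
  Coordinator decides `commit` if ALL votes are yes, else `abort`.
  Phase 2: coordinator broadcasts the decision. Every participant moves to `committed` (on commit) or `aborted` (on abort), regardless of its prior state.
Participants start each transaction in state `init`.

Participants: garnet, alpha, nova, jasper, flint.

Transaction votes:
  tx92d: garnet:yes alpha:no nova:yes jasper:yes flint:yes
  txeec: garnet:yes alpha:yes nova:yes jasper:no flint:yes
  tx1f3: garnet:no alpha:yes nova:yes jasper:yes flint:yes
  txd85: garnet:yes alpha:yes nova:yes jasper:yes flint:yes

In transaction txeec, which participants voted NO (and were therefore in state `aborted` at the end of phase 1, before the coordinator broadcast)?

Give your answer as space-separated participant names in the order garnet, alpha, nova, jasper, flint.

Answer: jasper

Derivation:
Txn txeec phase 1: garnet yes -> prepared; alpha yes -> prepared; nova yes -> prepared; jasper no -> aborted; flint yes -> prepared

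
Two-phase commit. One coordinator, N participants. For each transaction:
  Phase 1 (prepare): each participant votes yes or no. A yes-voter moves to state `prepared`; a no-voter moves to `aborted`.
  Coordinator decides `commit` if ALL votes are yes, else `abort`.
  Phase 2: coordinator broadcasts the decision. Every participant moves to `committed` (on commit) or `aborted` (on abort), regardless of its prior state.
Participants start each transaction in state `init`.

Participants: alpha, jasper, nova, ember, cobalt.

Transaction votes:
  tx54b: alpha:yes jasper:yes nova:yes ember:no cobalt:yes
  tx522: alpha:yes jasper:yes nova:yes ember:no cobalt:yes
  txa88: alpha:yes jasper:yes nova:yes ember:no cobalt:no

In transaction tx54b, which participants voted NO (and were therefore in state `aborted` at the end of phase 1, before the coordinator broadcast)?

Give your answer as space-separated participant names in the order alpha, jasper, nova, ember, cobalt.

Answer: ember

Derivation:
Txn tx54b phase 1: alpha yes -> prepared; jasper yes -> prepared; nova yes -> prepared; ember no -> aborted; cobalt yes -> prepared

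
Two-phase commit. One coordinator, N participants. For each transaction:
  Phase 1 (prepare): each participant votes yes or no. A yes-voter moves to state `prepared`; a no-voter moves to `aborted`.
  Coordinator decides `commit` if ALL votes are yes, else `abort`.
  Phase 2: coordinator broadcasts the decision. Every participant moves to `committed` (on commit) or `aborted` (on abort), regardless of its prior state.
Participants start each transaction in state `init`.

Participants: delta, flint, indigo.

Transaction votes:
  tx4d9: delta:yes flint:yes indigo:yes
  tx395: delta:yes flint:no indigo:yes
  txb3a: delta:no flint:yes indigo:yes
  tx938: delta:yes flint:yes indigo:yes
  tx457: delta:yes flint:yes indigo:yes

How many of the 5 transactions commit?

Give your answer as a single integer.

tx4d9: all yes -> commit (commits=1)
tx395: no from flint -> abort (commits=1)
txb3a: no from delta -> abort (commits=1)
tx938: all yes -> commit (commits=2)
tx457: all yes -> commit (commits=3)

Answer: 3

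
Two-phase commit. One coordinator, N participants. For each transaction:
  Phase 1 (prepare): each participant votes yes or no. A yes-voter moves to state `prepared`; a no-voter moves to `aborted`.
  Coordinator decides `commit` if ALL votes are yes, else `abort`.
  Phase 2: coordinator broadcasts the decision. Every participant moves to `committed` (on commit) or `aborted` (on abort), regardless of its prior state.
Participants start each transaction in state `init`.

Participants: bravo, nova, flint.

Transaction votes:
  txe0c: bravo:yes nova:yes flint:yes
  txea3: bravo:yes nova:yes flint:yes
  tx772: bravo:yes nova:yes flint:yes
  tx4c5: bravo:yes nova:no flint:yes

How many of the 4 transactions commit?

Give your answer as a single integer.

Answer: 3

Derivation:
txe0c: all yes -> commit (commits=1)
txea3: all yes -> commit (commits=2)
tx772: all yes -> commit (commits=3)
tx4c5: no from nova -> abort (commits=3)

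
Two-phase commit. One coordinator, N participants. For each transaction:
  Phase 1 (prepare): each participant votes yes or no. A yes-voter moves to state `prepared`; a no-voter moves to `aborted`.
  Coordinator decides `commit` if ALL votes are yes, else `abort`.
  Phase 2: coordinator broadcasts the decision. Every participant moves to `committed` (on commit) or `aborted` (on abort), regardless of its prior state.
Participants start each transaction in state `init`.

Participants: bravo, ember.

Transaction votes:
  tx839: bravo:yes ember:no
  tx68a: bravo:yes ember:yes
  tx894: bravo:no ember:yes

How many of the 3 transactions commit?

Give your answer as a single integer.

tx839: no from ember -> abort (commits=0)
tx68a: all yes -> commit (commits=1)
tx894: no from bravo -> abort (commits=1)

Answer: 1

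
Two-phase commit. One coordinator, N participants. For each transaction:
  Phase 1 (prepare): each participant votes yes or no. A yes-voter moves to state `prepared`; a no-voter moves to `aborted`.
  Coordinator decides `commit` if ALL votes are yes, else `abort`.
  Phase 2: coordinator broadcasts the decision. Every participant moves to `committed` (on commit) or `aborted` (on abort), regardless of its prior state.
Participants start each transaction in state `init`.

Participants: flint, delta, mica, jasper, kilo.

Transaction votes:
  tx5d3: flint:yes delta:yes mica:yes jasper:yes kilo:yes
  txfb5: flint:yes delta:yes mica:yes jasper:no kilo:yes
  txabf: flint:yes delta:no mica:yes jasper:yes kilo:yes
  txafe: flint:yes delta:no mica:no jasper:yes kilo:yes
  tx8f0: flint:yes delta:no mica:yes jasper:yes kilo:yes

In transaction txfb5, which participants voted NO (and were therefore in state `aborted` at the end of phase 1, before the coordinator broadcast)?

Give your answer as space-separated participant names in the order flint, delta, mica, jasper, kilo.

Txn txfb5 phase 1: flint yes -> prepared; delta yes -> prepared; mica yes -> prepared; jasper no -> aborted; kilo yes -> prepared

Answer: jasper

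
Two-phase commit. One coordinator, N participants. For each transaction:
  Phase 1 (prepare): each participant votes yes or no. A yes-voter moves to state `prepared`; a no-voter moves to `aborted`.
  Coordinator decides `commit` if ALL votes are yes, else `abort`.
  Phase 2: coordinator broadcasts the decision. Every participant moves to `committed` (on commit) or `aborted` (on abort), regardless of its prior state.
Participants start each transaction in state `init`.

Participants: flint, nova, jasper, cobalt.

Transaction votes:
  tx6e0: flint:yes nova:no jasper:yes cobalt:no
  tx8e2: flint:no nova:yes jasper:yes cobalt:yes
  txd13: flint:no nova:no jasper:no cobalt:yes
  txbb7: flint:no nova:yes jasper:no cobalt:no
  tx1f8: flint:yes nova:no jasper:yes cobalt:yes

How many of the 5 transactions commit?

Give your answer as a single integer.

Answer: 0

Derivation:
tx6e0: no from nova, cobalt -> abort (commits=0)
tx8e2: no from flint -> abort (commits=0)
txd13: no from flint, nova, jasper -> abort (commits=0)
txbb7: no from flint, jasper, cobalt -> abort (commits=0)
tx1f8: no from nova -> abort (commits=0)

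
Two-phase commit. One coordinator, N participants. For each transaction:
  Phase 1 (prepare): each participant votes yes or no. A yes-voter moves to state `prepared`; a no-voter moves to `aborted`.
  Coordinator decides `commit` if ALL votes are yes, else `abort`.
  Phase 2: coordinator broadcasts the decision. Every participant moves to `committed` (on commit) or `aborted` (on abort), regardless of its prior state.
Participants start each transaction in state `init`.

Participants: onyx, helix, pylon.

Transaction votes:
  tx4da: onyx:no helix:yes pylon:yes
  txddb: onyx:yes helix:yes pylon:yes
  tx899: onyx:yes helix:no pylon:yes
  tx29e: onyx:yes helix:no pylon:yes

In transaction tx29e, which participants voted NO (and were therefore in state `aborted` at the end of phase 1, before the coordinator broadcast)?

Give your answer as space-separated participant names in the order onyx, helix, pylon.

Answer: helix

Derivation:
Txn tx29e phase 1: onyx yes -> prepared; helix no -> aborted; pylon yes -> prepared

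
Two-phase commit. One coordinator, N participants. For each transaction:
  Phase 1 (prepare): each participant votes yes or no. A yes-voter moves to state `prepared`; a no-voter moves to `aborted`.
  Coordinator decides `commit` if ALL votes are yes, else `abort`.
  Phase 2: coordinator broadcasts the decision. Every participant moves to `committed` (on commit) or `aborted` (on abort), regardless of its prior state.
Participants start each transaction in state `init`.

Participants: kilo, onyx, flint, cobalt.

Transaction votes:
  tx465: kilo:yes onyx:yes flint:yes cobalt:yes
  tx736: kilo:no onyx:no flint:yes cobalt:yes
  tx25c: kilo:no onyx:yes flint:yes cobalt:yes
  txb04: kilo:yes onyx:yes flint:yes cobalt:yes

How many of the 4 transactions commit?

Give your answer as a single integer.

Answer: 2

Derivation:
tx465: all yes -> commit (commits=1)
tx736: no from kilo, onyx -> abort (commits=1)
tx25c: no from kilo -> abort (commits=1)
txb04: all yes -> commit (commits=2)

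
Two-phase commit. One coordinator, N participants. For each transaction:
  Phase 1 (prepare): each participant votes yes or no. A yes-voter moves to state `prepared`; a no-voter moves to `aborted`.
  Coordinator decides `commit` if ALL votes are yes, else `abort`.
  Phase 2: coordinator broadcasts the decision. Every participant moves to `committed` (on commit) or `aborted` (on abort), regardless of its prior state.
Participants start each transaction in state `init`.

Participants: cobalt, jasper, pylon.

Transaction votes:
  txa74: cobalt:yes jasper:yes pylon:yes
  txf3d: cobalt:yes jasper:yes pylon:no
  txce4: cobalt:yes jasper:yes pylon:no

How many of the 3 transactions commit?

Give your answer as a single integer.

Answer: 1

Derivation:
txa74: all yes -> commit (commits=1)
txf3d: no from pylon -> abort (commits=1)
txce4: no from pylon -> abort (commits=1)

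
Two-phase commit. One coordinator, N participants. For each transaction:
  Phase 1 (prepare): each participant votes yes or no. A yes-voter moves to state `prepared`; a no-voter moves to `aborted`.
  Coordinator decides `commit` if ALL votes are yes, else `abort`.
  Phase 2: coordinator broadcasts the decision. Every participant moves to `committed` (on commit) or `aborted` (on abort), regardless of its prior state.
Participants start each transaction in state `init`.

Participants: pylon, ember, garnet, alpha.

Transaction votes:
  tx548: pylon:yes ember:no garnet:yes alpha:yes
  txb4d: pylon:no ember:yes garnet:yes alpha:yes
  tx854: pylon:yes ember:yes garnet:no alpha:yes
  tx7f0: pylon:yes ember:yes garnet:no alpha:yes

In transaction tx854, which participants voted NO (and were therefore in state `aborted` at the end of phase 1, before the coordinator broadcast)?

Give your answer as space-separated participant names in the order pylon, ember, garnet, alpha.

Answer: garnet

Derivation:
Txn tx854 phase 1: pylon yes -> prepared; ember yes -> prepared; garnet no -> aborted; alpha yes -> prepared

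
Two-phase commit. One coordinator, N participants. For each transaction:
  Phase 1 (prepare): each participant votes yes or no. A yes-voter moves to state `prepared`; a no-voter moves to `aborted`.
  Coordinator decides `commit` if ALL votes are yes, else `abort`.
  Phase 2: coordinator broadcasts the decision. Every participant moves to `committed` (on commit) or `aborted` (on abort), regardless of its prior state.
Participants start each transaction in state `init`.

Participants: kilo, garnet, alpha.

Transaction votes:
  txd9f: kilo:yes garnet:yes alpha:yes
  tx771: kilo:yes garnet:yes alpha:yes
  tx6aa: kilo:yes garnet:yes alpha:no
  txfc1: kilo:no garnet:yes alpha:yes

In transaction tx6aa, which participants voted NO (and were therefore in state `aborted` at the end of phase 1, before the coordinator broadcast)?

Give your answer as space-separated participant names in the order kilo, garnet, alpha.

Txn tx6aa phase 1: kilo yes -> prepared; garnet yes -> prepared; alpha no -> aborted

Answer: alpha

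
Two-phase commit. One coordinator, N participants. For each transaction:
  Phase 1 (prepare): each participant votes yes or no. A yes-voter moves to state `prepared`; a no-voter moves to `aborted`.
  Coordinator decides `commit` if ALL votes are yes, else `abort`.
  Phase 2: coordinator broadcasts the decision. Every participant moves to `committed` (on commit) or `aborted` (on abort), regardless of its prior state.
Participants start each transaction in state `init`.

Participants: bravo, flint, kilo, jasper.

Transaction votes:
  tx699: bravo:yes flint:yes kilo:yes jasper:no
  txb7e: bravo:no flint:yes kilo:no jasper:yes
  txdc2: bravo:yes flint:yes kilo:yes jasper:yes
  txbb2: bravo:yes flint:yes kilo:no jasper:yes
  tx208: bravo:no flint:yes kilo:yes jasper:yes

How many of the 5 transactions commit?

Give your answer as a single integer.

tx699: no from jasper -> abort (commits=0)
txb7e: no from bravo, kilo -> abort (commits=0)
txdc2: all yes -> commit (commits=1)
txbb2: no from kilo -> abort (commits=1)
tx208: no from bravo -> abort (commits=1)

Answer: 1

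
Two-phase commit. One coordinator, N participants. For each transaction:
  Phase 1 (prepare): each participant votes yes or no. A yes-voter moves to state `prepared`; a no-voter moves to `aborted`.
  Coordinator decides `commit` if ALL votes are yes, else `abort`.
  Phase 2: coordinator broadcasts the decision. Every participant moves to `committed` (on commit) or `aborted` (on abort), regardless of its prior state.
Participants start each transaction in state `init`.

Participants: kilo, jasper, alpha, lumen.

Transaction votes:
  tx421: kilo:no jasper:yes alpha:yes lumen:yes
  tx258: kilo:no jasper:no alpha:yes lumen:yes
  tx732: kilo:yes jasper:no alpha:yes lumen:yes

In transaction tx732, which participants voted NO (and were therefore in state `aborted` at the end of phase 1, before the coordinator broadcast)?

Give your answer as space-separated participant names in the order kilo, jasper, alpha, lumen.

Answer: jasper

Derivation:
Txn tx732 phase 1: kilo yes -> prepared; jasper no -> aborted; alpha yes -> prepared; lumen yes -> prepared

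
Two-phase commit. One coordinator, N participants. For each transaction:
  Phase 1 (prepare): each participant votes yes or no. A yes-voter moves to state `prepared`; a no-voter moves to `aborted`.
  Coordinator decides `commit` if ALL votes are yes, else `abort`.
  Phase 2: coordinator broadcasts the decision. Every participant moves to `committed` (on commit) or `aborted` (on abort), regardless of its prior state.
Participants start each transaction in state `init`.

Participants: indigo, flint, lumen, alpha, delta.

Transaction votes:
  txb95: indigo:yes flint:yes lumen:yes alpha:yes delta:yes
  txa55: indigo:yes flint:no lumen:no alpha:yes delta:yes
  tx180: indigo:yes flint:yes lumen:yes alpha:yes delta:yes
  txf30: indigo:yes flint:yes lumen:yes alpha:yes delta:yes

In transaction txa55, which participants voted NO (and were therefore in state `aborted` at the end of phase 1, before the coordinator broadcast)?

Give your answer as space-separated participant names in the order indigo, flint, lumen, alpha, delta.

Txn txa55 phase 1: indigo yes -> prepared; flint no -> aborted; lumen no -> aborted; alpha yes -> prepared; delta yes -> prepared

Answer: flint lumen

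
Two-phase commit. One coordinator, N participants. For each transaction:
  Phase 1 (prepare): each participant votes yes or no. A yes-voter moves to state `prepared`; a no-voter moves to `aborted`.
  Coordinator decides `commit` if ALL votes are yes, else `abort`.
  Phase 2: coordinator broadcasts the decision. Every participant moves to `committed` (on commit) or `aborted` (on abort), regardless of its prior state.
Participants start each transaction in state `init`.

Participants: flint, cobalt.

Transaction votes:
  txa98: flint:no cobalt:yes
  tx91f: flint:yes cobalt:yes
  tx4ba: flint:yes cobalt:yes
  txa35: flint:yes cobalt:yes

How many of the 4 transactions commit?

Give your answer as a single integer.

Answer: 3

Derivation:
txa98: no from flint -> abort (commits=0)
tx91f: all yes -> commit (commits=1)
tx4ba: all yes -> commit (commits=2)
txa35: all yes -> commit (commits=3)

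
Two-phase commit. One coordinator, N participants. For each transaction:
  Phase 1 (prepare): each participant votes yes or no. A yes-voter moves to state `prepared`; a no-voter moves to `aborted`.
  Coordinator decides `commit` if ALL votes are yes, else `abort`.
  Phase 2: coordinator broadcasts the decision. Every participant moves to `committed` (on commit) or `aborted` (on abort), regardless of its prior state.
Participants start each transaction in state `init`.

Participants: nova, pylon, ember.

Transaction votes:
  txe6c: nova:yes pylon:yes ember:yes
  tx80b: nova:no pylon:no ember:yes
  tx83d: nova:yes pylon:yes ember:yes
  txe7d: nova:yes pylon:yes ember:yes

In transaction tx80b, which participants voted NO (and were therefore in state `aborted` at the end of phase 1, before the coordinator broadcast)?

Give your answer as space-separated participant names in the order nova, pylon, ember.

Txn tx80b phase 1: nova no -> aborted; pylon no -> aborted; ember yes -> prepared

Answer: nova pylon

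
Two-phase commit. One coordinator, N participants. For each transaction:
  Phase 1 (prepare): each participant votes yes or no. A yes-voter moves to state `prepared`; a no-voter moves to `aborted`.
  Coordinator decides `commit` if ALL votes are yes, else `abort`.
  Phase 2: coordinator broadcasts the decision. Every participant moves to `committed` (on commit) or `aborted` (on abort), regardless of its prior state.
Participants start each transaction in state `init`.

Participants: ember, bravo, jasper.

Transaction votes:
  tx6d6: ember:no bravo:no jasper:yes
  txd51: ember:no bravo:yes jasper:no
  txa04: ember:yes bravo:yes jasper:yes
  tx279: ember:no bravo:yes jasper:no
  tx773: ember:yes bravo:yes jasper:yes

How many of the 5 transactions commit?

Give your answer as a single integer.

Answer: 2

Derivation:
tx6d6: no from ember, bravo -> abort (commits=0)
txd51: no from ember, jasper -> abort (commits=0)
txa04: all yes -> commit (commits=1)
tx279: no from ember, jasper -> abort (commits=1)
tx773: all yes -> commit (commits=2)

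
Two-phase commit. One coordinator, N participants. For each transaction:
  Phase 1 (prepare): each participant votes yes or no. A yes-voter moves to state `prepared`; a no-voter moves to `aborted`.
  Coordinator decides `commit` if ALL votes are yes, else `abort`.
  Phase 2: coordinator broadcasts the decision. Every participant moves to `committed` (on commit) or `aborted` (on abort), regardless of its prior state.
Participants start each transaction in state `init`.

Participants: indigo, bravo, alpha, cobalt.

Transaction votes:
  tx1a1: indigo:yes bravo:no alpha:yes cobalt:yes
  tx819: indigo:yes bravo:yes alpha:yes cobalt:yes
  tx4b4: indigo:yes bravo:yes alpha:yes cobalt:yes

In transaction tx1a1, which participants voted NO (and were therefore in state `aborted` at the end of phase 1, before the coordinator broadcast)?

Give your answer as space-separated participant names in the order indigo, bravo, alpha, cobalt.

Txn tx1a1 phase 1: indigo yes -> prepared; bravo no -> aborted; alpha yes -> prepared; cobalt yes -> prepared

Answer: bravo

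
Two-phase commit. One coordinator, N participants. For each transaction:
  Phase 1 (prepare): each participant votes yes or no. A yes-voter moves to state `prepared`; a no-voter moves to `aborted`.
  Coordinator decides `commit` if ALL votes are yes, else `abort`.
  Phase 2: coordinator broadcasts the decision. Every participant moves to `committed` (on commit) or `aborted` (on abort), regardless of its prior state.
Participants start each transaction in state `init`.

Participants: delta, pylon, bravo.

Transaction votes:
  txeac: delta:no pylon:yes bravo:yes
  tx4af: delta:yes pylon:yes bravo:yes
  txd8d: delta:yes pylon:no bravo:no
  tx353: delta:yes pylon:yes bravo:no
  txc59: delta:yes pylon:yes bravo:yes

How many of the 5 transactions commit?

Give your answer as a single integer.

Answer: 2

Derivation:
txeac: no from delta -> abort (commits=0)
tx4af: all yes -> commit (commits=1)
txd8d: no from pylon, bravo -> abort (commits=1)
tx353: no from bravo -> abort (commits=1)
txc59: all yes -> commit (commits=2)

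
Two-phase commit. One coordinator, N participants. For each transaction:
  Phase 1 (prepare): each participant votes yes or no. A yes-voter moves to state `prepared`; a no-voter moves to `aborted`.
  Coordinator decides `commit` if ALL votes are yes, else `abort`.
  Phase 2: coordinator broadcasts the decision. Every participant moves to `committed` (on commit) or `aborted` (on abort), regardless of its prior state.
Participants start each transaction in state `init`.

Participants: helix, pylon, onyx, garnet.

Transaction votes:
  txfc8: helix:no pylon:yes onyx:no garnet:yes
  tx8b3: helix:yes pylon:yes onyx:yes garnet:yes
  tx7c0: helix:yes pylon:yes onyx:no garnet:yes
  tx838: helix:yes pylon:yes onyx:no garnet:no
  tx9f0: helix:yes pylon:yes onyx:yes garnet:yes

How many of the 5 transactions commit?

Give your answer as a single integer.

txfc8: no from helix, onyx -> abort (commits=0)
tx8b3: all yes -> commit (commits=1)
tx7c0: no from onyx -> abort (commits=1)
tx838: no from onyx, garnet -> abort (commits=1)
tx9f0: all yes -> commit (commits=2)

Answer: 2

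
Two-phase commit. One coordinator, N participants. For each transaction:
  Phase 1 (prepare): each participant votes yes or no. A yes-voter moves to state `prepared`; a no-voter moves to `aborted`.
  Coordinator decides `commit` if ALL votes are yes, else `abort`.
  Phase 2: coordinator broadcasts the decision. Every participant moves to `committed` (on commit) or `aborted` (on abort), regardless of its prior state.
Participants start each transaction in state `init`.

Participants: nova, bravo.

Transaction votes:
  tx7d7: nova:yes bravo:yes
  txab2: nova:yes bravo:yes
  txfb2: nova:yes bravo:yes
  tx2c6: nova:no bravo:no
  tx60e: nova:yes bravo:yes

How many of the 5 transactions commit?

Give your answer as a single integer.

tx7d7: all yes -> commit (commits=1)
txab2: all yes -> commit (commits=2)
txfb2: all yes -> commit (commits=3)
tx2c6: no from nova, bravo -> abort (commits=3)
tx60e: all yes -> commit (commits=4)

Answer: 4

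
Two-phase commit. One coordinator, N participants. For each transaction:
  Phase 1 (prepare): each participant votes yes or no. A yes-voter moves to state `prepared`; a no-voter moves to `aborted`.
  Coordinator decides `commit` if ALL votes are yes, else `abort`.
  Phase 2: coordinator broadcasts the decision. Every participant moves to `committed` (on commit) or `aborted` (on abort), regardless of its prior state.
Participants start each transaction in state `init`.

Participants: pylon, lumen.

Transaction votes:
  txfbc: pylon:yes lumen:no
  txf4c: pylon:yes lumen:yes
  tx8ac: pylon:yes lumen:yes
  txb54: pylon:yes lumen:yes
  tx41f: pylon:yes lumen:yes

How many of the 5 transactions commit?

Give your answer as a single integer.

Answer: 4

Derivation:
txfbc: no from lumen -> abort (commits=0)
txf4c: all yes -> commit (commits=1)
tx8ac: all yes -> commit (commits=2)
txb54: all yes -> commit (commits=3)
tx41f: all yes -> commit (commits=4)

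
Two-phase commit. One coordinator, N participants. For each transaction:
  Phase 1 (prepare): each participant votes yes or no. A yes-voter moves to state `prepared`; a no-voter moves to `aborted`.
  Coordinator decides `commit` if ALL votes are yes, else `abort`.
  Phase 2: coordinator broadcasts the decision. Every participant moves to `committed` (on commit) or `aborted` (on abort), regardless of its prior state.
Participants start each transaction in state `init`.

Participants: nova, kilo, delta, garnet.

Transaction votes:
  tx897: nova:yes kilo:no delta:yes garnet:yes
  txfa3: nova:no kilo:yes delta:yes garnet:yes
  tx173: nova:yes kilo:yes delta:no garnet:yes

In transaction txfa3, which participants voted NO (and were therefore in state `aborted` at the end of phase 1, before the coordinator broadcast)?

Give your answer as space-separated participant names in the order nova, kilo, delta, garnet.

Answer: nova

Derivation:
Txn txfa3 phase 1: nova no -> aborted; kilo yes -> prepared; delta yes -> prepared; garnet yes -> prepared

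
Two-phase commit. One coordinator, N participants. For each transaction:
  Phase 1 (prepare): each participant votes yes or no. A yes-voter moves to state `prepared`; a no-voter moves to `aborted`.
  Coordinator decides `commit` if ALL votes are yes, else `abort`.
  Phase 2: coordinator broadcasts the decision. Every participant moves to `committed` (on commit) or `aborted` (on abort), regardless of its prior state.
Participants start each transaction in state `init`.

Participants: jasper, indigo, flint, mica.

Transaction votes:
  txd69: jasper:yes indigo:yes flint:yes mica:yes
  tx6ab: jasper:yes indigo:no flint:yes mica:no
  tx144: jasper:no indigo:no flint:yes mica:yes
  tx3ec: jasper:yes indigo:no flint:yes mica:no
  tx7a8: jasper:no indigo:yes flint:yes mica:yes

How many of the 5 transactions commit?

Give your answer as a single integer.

txd69: all yes -> commit (commits=1)
tx6ab: no from indigo, mica -> abort (commits=1)
tx144: no from jasper, indigo -> abort (commits=1)
tx3ec: no from indigo, mica -> abort (commits=1)
tx7a8: no from jasper -> abort (commits=1)

Answer: 1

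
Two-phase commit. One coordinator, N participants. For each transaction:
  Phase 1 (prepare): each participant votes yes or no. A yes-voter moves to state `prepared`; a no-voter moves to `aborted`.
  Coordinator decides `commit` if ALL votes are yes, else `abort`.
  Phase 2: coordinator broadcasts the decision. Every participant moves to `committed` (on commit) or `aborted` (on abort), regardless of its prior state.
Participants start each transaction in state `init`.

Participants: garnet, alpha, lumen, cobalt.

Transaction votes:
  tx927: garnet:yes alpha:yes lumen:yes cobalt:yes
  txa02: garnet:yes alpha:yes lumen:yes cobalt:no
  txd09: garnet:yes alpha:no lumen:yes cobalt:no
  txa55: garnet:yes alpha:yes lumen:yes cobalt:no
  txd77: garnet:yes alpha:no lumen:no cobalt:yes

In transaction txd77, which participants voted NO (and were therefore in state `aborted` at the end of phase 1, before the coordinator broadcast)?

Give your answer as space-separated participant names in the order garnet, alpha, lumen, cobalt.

Txn txd77 phase 1: garnet yes -> prepared; alpha no -> aborted; lumen no -> aborted; cobalt yes -> prepared

Answer: alpha lumen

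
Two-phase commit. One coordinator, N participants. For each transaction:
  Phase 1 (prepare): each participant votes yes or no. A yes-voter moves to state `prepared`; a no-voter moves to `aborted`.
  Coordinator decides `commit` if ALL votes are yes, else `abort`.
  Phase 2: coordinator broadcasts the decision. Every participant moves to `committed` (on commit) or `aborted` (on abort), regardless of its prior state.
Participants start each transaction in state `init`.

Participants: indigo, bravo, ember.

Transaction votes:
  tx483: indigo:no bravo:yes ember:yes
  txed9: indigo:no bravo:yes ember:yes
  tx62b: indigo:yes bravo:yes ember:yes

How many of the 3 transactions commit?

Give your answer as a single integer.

tx483: no from indigo -> abort (commits=0)
txed9: no from indigo -> abort (commits=0)
tx62b: all yes -> commit (commits=1)

Answer: 1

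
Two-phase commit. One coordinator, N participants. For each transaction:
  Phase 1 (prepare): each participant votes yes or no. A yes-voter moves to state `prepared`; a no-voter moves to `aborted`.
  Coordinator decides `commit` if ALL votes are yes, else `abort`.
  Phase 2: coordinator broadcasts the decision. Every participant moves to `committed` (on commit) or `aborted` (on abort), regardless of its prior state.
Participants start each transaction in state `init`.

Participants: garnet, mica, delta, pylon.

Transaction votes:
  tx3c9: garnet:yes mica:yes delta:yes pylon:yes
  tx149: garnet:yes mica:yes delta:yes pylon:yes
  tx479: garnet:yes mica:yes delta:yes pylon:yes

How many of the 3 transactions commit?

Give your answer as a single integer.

tx3c9: all yes -> commit (commits=1)
tx149: all yes -> commit (commits=2)
tx479: all yes -> commit (commits=3)

Answer: 3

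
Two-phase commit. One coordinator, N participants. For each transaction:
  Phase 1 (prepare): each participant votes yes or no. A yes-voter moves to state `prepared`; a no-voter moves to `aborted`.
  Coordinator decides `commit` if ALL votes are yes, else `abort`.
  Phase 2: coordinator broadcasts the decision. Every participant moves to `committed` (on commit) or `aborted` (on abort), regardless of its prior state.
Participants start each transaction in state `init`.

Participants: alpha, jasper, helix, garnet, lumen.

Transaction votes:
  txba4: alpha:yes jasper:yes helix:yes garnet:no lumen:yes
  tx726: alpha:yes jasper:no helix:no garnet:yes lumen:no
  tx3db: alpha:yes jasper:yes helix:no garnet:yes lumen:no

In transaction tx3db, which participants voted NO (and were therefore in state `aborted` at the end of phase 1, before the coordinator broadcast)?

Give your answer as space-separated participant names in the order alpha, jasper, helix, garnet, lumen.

Txn tx3db phase 1: alpha yes -> prepared; jasper yes -> prepared; helix no -> aborted; garnet yes -> prepared; lumen no -> aborted

Answer: helix lumen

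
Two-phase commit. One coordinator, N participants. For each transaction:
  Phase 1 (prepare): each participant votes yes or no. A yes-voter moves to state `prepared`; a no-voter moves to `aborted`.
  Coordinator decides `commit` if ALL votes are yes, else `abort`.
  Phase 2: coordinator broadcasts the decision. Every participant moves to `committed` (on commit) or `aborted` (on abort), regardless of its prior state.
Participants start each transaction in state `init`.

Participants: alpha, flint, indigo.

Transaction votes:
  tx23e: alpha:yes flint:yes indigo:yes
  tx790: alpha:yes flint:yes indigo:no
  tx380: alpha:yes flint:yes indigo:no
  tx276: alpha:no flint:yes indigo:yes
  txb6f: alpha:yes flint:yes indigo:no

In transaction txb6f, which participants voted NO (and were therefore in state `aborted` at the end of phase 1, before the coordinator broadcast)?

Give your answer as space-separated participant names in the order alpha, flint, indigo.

Answer: indigo

Derivation:
Txn txb6f phase 1: alpha yes -> prepared; flint yes -> prepared; indigo no -> aborted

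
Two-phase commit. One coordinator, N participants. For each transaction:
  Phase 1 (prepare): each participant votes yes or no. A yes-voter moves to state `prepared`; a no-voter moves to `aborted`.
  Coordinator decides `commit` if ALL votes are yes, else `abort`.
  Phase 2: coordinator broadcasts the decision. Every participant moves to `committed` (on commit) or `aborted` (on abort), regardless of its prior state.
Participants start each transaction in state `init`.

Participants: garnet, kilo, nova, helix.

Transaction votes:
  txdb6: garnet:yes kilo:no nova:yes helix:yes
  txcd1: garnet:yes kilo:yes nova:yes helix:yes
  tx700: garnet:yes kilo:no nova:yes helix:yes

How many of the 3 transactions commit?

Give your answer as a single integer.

txdb6: no from kilo -> abort (commits=0)
txcd1: all yes -> commit (commits=1)
tx700: no from kilo -> abort (commits=1)

Answer: 1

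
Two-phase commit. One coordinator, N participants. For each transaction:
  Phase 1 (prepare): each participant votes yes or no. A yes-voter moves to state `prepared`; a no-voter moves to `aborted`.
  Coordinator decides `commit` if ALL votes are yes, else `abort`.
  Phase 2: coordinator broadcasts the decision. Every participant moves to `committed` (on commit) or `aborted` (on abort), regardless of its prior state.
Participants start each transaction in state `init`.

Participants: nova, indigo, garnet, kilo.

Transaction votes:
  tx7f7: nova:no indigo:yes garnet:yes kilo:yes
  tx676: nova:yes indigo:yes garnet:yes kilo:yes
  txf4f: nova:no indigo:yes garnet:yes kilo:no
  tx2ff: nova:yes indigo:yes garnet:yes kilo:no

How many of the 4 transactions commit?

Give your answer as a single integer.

Answer: 1

Derivation:
tx7f7: no from nova -> abort (commits=0)
tx676: all yes -> commit (commits=1)
txf4f: no from nova, kilo -> abort (commits=1)
tx2ff: no from kilo -> abort (commits=1)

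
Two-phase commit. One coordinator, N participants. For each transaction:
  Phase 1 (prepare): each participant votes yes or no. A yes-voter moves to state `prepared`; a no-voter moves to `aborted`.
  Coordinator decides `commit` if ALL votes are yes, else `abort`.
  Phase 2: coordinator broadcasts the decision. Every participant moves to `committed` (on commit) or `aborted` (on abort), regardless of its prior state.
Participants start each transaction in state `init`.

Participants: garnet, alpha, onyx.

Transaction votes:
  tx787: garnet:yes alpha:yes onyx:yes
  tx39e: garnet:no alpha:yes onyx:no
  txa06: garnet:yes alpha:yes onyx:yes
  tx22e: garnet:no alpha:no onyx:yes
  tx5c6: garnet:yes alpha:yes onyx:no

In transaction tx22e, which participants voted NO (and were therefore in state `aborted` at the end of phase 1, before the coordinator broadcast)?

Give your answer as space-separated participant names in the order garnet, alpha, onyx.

Txn tx22e phase 1: garnet no -> aborted; alpha no -> aborted; onyx yes -> prepared

Answer: garnet alpha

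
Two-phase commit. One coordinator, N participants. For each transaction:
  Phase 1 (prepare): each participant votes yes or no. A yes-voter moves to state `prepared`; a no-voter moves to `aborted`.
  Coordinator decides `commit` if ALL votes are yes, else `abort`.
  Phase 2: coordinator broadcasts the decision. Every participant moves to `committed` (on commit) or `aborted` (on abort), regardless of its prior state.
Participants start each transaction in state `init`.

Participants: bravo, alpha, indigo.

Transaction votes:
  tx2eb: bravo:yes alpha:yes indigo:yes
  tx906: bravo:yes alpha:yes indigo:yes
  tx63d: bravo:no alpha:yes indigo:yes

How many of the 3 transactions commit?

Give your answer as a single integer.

Answer: 2

Derivation:
tx2eb: all yes -> commit (commits=1)
tx906: all yes -> commit (commits=2)
tx63d: no from bravo -> abort (commits=2)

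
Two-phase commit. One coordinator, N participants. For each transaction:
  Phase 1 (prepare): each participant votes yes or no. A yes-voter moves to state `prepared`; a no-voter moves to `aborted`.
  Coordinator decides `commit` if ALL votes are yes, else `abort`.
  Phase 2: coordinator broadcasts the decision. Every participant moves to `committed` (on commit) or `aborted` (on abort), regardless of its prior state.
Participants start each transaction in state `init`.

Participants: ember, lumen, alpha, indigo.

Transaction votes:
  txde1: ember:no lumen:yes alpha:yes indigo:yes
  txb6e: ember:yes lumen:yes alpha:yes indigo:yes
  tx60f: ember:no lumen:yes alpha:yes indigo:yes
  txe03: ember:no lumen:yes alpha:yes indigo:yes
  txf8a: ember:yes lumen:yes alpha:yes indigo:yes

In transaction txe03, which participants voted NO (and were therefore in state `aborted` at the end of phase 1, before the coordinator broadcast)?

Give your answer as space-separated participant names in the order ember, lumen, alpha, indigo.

Txn txe03 phase 1: ember no -> aborted; lumen yes -> prepared; alpha yes -> prepared; indigo yes -> prepared

Answer: ember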